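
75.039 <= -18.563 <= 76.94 False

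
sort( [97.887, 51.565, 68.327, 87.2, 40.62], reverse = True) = [97.887, 87.2, 68.327, 51.565, 40.62]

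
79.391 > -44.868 True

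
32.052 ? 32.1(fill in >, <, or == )<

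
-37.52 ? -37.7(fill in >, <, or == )>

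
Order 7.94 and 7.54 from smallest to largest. 7.54, 7.94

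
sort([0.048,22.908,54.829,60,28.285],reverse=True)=[60,54.829,28.285,22.908,0.048]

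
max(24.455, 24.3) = 24.455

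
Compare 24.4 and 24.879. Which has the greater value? 24.879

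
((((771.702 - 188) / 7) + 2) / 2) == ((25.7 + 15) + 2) False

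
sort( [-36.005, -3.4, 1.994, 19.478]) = [-36.005, -3.4, 1.994, 19.478]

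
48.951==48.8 False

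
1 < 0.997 False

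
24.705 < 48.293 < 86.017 True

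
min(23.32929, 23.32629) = 23.32629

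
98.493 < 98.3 False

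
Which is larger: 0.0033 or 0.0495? 0.0495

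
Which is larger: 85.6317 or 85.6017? 85.6317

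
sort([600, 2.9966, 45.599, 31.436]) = [2.9966, 31.436, 45.599, 600]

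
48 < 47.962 False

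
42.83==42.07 False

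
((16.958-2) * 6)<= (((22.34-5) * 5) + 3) False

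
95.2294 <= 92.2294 False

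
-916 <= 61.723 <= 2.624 False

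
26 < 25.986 False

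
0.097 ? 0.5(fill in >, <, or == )<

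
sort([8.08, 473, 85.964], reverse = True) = [473, 85.964, 8.08]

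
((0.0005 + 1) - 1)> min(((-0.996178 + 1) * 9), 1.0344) False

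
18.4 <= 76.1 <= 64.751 False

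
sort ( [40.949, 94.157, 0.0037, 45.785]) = [0.0037, 40.949, 45.785, 94.157]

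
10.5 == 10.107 False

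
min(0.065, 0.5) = 0.065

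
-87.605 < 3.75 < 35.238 True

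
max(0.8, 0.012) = 0.8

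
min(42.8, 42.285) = 42.285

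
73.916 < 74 True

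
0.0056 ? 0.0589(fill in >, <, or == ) <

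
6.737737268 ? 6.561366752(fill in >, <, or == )>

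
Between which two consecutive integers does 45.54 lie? 45 and 46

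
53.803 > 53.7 True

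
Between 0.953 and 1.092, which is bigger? 1.092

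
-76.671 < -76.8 False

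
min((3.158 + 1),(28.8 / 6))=4.158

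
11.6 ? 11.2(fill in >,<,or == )>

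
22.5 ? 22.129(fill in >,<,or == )>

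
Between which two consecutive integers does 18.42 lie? 18 and 19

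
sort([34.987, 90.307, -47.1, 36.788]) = [-47.1, 34.987, 36.788, 90.307]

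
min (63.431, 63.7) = 63.431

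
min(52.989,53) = 52.989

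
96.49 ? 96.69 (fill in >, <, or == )<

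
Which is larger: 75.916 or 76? 76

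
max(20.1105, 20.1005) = 20.1105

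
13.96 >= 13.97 False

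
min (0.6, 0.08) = 0.08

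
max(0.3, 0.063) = 0.3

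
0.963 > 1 False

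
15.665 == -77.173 False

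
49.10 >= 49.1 True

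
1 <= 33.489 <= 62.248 True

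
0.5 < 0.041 False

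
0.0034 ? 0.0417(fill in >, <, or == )<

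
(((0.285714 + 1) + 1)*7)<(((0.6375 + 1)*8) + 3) True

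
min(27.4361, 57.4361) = 27.4361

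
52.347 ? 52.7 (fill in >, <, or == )<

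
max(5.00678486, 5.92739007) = 5.92739007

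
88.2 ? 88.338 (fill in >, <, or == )<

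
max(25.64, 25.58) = 25.64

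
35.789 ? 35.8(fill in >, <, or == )<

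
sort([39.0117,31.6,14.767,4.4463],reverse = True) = [39.0117,31.6,14.767,4.4463]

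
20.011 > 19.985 True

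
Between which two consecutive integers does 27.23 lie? 27 and 28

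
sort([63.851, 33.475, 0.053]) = [0.053, 33.475, 63.851]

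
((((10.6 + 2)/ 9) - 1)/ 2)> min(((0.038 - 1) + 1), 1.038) True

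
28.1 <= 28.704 True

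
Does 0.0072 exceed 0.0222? No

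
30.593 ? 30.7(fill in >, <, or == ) <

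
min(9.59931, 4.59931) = 4.59931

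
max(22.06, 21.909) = 22.06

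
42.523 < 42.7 True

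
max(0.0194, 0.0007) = 0.0194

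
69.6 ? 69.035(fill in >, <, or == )>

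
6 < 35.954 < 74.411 True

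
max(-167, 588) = 588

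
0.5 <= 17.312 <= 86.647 True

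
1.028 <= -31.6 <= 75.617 False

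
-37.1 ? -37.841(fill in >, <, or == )>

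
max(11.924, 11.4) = 11.924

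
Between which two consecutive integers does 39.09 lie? 39 and 40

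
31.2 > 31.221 False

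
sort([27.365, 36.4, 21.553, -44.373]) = [-44.373, 21.553, 27.365, 36.4]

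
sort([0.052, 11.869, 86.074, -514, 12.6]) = [-514, 0.052, 11.869, 12.6, 86.074]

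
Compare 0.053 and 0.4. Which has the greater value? 0.4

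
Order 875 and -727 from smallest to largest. -727, 875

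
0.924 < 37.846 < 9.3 False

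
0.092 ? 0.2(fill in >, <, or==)<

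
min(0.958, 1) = 0.958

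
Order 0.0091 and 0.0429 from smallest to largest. 0.0091, 0.0429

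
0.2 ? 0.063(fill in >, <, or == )>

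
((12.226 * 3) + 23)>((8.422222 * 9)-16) False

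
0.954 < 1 True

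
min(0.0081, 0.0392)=0.0081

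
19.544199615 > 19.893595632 False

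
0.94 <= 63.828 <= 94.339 True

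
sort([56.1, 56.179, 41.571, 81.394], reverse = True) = [81.394, 56.179, 56.1, 41.571]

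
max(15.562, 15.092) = 15.562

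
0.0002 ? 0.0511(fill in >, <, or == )<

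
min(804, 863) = 804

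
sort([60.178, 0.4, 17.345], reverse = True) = [60.178, 17.345, 0.4]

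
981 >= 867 True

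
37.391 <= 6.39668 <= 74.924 False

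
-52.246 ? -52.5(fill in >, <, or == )>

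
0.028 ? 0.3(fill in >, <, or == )<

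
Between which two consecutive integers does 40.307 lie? 40 and 41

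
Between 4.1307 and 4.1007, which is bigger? 4.1307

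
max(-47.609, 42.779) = 42.779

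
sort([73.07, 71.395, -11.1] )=[-11.1, 71.395, 73.07]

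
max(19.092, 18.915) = 19.092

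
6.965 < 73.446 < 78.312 True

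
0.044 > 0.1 False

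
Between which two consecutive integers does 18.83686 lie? 18 and 19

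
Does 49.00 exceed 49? No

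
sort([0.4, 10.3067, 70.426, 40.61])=[0.4, 10.3067, 40.61, 70.426]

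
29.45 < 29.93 True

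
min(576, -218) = -218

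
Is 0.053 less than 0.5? Yes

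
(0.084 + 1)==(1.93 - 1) False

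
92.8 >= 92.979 False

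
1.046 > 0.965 True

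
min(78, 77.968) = 77.968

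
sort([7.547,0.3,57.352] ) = [0.3,7.547,57.352]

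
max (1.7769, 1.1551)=1.7769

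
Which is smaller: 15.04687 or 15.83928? 15.04687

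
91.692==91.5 False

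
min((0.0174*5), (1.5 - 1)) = 0.087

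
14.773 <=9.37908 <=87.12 False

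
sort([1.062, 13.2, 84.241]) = [1.062, 13.2, 84.241]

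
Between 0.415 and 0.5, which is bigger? 0.5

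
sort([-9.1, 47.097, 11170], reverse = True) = [11170, 47.097, -9.1]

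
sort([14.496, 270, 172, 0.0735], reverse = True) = [270, 172, 14.496, 0.0735]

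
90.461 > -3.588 True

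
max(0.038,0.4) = 0.4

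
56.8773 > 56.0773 True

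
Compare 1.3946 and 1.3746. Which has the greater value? 1.3946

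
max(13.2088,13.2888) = 13.2888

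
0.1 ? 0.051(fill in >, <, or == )>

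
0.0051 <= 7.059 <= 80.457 True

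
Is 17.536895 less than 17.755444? Yes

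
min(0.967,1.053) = 0.967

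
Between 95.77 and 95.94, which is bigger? 95.94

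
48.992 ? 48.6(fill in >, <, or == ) >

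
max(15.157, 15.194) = 15.194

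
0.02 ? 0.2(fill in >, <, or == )<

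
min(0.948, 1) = 0.948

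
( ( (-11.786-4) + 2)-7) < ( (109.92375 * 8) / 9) True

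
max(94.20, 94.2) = 94.2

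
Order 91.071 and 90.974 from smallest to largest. 90.974, 91.071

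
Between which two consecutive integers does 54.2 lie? 54 and 55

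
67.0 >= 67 True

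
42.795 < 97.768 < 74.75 False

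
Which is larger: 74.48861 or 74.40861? 74.48861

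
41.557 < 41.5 False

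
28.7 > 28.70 False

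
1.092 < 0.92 False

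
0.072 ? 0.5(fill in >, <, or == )<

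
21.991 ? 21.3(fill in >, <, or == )>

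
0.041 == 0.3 False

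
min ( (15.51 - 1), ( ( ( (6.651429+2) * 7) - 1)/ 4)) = 14.51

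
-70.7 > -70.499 False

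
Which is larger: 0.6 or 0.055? 0.6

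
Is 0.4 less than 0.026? No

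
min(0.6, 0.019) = 0.019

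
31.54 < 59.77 True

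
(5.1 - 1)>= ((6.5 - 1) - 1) False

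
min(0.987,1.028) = 0.987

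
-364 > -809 True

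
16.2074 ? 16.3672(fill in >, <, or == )<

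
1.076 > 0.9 True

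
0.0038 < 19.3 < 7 False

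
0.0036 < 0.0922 True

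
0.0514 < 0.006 False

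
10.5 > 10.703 False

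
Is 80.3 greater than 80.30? No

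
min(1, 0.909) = 0.909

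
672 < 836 True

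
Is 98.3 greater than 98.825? No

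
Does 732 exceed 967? No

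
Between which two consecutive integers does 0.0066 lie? 0 and 1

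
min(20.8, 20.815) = 20.8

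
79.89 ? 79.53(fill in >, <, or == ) >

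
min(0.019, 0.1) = 0.019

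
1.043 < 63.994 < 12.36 False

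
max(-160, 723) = 723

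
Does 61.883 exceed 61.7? Yes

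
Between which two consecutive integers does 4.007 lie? 4 and 5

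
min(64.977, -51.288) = -51.288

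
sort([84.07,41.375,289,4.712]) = [4.712,41.375,84.07,289]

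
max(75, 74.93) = 75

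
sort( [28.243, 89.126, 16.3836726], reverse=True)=[89.126, 28.243, 16.3836726]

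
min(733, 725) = 725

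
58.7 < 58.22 False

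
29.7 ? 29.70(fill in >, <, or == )==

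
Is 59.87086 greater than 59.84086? Yes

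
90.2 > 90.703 False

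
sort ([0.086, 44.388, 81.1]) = [0.086, 44.388, 81.1]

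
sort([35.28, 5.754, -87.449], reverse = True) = [35.28, 5.754, -87.449]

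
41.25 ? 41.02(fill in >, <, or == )>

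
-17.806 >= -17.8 False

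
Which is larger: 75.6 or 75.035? 75.6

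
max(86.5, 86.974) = 86.974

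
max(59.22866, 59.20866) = 59.22866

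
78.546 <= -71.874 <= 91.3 False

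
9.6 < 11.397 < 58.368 True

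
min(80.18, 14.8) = 14.8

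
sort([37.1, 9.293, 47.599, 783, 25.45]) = [9.293, 25.45, 37.1, 47.599, 783]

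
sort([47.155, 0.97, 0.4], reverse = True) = [47.155, 0.97, 0.4]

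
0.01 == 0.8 False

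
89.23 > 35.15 True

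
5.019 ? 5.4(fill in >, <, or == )<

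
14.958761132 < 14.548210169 False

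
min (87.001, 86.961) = 86.961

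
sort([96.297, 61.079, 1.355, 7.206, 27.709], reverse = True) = [96.297, 61.079, 27.709, 7.206, 1.355]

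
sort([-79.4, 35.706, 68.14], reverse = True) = [68.14, 35.706, -79.4]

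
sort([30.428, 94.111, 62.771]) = [30.428, 62.771, 94.111]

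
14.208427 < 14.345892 True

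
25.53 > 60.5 False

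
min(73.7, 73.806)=73.7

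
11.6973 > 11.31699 True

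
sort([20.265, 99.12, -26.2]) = [-26.2, 20.265, 99.12]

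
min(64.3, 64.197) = 64.197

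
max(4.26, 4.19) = 4.26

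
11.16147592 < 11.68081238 True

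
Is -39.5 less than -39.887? No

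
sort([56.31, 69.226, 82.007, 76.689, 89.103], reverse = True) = [89.103, 82.007, 76.689, 69.226, 56.31]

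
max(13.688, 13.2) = 13.688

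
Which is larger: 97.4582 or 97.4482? 97.4582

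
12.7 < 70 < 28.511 False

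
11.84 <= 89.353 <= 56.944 False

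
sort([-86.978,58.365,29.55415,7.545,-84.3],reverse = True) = [58.365,29.55415,7.545,-84.3,-86.978]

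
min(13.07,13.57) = 13.07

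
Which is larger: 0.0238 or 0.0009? 0.0238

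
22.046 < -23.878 False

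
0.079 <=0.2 True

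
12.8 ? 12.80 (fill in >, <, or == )==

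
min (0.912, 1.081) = 0.912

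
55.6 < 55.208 False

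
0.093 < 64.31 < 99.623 True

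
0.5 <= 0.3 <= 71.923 False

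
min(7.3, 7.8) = 7.3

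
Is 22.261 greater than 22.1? Yes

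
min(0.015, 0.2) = 0.015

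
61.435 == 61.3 False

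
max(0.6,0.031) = 0.6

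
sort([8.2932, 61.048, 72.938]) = [8.2932, 61.048, 72.938]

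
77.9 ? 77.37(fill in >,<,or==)>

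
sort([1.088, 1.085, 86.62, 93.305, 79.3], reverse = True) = [93.305, 86.62, 79.3, 1.088, 1.085]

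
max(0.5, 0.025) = 0.5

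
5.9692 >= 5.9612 True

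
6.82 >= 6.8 True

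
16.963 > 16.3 True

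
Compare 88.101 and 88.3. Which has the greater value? 88.3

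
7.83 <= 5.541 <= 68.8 False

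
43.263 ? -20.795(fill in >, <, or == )>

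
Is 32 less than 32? No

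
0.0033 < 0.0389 True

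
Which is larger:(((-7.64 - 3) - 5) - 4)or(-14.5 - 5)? (-14.5 - 5)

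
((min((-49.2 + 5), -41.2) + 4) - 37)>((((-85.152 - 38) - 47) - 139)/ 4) True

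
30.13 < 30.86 True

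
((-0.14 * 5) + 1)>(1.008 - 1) True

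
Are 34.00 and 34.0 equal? Yes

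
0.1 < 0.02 False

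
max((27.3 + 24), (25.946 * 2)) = 51.892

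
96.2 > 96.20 False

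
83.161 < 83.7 True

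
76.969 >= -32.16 True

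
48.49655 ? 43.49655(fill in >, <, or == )>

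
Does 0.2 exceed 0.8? No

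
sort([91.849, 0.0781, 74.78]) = [0.0781, 74.78, 91.849]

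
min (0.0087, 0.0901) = 0.0087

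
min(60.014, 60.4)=60.014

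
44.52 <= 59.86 True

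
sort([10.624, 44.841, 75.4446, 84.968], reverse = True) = [84.968, 75.4446, 44.841, 10.624]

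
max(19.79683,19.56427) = 19.79683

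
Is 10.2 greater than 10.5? No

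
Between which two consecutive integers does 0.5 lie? 0 and 1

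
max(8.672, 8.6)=8.672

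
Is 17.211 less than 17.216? Yes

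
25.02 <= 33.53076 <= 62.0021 True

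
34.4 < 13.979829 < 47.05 False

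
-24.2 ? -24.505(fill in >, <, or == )>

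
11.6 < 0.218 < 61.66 False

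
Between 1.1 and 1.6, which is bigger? 1.6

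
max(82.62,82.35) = 82.62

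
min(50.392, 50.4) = 50.392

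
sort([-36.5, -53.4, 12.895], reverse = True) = [12.895, -36.5, -53.4]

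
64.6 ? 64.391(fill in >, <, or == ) >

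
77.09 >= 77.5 False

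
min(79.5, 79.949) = 79.5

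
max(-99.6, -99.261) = -99.261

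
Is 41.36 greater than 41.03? Yes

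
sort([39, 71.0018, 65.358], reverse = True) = [71.0018, 65.358, 39]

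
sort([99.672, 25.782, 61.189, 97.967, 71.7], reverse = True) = [99.672, 97.967, 71.7, 61.189, 25.782]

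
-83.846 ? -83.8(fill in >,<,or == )<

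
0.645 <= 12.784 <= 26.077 True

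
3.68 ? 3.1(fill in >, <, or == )>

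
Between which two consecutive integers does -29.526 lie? -30 and -29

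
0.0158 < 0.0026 False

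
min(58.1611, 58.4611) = 58.1611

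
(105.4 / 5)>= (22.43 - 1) False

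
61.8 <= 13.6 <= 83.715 False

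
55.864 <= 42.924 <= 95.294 False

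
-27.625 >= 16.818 False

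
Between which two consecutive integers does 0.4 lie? 0 and 1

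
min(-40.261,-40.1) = -40.261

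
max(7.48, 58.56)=58.56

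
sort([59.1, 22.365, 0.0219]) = [0.0219, 22.365, 59.1]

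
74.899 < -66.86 False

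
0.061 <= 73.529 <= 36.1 False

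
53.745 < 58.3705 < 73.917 True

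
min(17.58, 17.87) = 17.58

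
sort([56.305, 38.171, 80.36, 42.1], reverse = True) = [80.36, 56.305, 42.1, 38.171]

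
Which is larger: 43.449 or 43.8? 43.8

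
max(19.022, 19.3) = 19.3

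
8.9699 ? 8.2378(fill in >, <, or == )>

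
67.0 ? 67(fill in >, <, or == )==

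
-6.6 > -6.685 True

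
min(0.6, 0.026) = 0.026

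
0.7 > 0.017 True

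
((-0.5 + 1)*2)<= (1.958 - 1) False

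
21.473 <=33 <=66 True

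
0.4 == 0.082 False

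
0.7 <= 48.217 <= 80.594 True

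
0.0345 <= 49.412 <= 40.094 False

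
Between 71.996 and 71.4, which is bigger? 71.996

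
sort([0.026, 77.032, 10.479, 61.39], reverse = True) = [77.032, 61.39, 10.479, 0.026]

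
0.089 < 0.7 True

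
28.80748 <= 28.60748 False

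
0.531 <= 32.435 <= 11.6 False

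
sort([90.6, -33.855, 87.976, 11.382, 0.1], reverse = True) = [90.6, 87.976, 11.382, 0.1, -33.855]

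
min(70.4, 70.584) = 70.4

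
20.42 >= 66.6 False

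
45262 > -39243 True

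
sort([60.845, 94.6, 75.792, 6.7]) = [6.7, 60.845, 75.792, 94.6]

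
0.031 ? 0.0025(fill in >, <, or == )>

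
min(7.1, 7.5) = 7.1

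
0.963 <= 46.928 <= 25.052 False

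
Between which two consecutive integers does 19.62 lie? 19 and 20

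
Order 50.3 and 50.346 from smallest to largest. 50.3, 50.346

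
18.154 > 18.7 False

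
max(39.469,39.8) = 39.8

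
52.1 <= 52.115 True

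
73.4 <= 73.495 True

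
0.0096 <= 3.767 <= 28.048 True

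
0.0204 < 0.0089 False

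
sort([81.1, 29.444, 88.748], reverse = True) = [88.748, 81.1, 29.444]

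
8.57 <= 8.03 False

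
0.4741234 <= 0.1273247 False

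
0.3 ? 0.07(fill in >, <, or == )>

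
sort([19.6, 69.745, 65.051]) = [19.6, 65.051, 69.745]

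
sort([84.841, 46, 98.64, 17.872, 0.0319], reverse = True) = [98.64, 84.841, 46, 17.872, 0.0319]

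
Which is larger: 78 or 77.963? 78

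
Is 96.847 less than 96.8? No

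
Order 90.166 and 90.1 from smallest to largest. 90.1, 90.166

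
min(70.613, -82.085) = -82.085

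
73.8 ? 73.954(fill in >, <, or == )<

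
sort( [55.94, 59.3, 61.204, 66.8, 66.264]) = [55.94, 59.3, 61.204, 66.264, 66.8]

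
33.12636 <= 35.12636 True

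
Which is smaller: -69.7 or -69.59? -69.7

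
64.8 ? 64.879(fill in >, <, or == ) <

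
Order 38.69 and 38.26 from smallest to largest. 38.26, 38.69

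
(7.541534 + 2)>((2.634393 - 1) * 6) False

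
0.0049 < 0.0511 True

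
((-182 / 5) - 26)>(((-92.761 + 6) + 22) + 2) True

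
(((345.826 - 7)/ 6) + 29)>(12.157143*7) True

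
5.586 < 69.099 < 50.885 False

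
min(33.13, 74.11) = 33.13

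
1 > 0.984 True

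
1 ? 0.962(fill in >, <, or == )>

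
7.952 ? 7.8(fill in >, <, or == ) >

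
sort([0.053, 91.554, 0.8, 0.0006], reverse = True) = [91.554, 0.8, 0.053, 0.0006]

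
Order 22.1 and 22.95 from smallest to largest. 22.1, 22.95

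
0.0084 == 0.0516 False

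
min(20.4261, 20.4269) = 20.4261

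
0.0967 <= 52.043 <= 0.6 False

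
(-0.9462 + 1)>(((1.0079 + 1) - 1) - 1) True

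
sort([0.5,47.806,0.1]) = [0.1,0.5,47.806]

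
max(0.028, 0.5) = 0.5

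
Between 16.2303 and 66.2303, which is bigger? 66.2303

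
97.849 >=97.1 True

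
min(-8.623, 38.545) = -8.623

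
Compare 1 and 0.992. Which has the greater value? 1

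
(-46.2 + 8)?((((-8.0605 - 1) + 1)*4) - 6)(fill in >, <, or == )>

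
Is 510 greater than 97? Yes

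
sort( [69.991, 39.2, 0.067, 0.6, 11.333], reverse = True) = [69.991, 39.2, 11.333, 0.6, 0.067]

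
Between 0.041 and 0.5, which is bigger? 0.5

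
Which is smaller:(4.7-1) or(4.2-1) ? (4.2-1)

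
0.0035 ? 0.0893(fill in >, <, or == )<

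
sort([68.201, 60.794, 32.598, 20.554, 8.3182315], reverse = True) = [68.201, 60.794, 32.598, 20.554, 8.3182315]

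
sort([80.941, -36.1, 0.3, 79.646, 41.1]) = [-36.1, 0.3, 41.1, 79.646, 80.941]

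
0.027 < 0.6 True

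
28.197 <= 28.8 True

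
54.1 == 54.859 False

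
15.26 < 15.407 True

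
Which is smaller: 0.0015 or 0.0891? 0.0015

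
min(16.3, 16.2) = 16.2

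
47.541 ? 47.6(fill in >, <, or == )<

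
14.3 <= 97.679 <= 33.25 False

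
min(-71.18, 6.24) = -71.18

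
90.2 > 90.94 False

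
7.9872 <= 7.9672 False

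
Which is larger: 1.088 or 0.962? 1.088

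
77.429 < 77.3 False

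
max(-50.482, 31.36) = 31.36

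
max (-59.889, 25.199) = 25.199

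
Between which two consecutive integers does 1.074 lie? 1 and 2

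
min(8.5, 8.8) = 8.5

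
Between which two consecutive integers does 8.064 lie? 8 and 9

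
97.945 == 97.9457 False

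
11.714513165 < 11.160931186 False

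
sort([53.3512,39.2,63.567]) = [39.2,53.3512,63.567]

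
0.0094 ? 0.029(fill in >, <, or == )<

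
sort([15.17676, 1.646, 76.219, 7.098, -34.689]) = [-34.689, 1.646, 7.098, 15.17676, 76.219]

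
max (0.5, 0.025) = 0.5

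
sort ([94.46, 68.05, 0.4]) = [0.4, 68.05, 94.46]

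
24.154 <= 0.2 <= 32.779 False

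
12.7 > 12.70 False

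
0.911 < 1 True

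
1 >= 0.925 True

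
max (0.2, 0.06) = 0.2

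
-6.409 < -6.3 True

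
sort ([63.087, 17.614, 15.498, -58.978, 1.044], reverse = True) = [63.087, 17.614, 15.498, 1.044, -58.978]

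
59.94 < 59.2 False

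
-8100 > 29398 False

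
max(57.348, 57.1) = 57.348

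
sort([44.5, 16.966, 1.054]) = [1.054, 16.966, 44.5]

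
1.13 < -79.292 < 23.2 False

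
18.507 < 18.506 False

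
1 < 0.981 False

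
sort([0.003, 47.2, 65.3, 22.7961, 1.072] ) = [0.003, 1.072, 22.7961, 47.2, 65.3]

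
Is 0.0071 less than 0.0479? Yes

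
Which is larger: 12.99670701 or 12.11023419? 12.99670701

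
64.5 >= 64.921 False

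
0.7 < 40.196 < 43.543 True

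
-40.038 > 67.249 False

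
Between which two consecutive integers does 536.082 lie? 536 and 537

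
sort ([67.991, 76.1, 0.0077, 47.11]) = [0.0077, 47.11, 67.991, 76.1]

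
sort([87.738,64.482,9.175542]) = [9.175542,64.482,87.738]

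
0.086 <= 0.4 True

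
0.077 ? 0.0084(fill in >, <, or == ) >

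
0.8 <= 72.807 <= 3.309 False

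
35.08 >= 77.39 False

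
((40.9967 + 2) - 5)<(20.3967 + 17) False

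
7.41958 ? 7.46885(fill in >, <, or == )<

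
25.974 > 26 False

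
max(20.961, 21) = 21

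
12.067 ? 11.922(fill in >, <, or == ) >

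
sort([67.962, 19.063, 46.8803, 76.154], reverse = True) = [76.154, 67.962, 46.8803, 19.063]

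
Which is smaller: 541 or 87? 87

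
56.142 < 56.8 True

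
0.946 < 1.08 True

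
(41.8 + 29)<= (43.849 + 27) True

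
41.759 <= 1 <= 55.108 False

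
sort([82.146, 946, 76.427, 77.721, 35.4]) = [35.4, 76.427, 77.721, 82.146, 946]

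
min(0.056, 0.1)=0.056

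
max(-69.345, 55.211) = 55.211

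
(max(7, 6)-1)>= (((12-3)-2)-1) True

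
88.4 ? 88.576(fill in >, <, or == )<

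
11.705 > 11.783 False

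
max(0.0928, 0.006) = 0.0928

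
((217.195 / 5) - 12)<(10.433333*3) False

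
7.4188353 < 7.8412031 True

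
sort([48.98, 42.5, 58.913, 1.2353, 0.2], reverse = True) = [58.913, 48.98, 42.5, 1.2353, 0.2]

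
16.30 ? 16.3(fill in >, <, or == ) ==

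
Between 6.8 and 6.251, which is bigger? 6.8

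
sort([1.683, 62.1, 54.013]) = [1.683, 54.013, 62.1]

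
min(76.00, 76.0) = 76.00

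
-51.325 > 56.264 False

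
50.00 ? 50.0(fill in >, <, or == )==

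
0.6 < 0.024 False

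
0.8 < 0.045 False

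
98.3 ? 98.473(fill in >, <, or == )<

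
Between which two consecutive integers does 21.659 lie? 21 and 22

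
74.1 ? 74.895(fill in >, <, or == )<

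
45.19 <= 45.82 True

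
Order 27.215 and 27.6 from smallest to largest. 27.215, 27.6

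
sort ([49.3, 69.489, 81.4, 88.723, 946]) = [49.3, 69.489, 81.4, 88.723, 946]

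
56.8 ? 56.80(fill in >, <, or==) ==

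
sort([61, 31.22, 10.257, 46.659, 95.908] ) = [10.257, 31.22, 46.659, 61, 95.908]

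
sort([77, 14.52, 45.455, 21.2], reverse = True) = [77, 45.455, 21.2, 14.52]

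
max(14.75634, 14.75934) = 14.75934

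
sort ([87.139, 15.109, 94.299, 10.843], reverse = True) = [94.299, 87.139, 15.109, 10.843]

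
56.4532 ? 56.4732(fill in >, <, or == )<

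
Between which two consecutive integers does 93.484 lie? 93 and 94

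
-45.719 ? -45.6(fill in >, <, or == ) <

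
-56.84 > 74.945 False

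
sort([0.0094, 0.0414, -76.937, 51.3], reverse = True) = [51.3, 0.0414, 0.0094, -76.937]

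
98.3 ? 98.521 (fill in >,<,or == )<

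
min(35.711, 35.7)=35.7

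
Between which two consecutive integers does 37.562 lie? 37 and 38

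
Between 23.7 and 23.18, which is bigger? 23.7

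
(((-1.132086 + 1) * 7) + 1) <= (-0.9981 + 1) False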